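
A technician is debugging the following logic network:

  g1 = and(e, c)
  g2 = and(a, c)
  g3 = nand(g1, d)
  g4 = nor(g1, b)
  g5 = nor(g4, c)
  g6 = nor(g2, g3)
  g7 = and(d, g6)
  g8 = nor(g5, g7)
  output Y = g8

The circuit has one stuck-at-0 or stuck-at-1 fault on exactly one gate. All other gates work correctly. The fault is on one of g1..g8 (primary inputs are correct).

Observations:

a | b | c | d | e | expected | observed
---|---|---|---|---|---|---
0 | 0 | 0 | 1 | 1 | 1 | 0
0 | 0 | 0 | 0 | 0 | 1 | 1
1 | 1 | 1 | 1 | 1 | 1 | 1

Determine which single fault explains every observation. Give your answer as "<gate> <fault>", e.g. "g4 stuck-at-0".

g3 stuck-at-0

Fault-free values for test 1 (a=0, b=0, c=0, d=1, e=1): g1=0, g2=0, g3=1, g4=1, g5=0, g6=0, g7=0, g8=1, giving Y=1. Observed 0.
Test 1: faults giving observed 0 are {g1 stuck-at-1, g3 stuck-at-0, g4 stuck-at-0, g5 stuck-at-1, g6 stuck-at-1, g7 stuck-at-1, g8 stuck-at-0}.
Test 2 (a=0, b=0, c=0, d=0, e=0): fault-free g1=0, g2=0, g3=1, g4=1, g5=0, g6=0, g7=0, g8=1 → 1; observed 1. Eliminates g1 stuck-at-1, g4 stuck-at-0, g5 stuck-at-1, g7 stuck-at-1, g8 stuck-at-0.
Test 3 (a=1, b=1, c=1, d=1, e=1): fault-free g1=1, g2=1, g3=0, g4=0, g5=0, g6=0, g7=0, g8=1 → 1; observed 1. Eliminates g6 stuck-at-1.
Only g3 stuck-at-0 is consistent with every test.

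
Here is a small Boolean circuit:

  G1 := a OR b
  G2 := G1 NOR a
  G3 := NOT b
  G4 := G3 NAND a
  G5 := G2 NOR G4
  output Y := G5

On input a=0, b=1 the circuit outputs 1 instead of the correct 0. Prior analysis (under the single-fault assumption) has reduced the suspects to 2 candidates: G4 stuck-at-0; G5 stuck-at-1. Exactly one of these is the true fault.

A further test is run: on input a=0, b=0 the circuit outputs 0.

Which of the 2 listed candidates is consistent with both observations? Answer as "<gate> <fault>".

G4 stuck-at-0

Evaluate each candidate on input a=0, b=0:
  G4 stuck-at-0: G1=0, G2=1, G3=1, G4=0 [stuck-at-0], G5=0 → 0 — matches
  G5 stuck-at-1: G1=0, G2=1, G3=1, G4=1, G5=1 [stuck-at-1] → 1 — eliminated
Only G4 stuck-at-0 reproduces the observed 0.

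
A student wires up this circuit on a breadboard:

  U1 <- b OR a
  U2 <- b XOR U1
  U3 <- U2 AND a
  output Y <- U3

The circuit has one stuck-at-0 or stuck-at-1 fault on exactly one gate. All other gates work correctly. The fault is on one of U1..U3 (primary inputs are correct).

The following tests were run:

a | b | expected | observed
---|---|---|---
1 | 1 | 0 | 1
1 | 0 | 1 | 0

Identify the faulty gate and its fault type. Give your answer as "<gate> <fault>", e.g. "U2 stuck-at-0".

U1 stuck-at-0

Fault-free values for test 1 (a=1, b=1): U1=1, U2=0, U3=0, giving Y=0. Observed 1.
Test 1: faults giving observed 1 are {U1 stuck-at-0, U2 stuck-at-1, U3 stuck-at-1}.
Test 2 (a=1, b=0): fault-free U1=1, U2=1, U3=1 → 1; observed 0. Eliminates U2 stuck-at-1, U3 stuck-at-1.
Only U1 stuck-at-0 is consistent with every test.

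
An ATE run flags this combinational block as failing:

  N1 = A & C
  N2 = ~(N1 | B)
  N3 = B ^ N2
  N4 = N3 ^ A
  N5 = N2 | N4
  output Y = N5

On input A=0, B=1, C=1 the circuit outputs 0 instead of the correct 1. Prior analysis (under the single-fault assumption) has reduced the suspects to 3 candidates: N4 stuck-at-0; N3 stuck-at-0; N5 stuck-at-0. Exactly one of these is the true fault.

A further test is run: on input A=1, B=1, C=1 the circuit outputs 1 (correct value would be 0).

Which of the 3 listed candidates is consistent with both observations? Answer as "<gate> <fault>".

Evaluate each candidate on input A=1, B=1, C=1:
  N4 stuck-at-0: N1=1, N2=0, N3=1, N4=0 [stuck-at-0], N5=0 → 0 — eliminated
  N3 stuck-at-0: N1=1, N2=0, N3=0 [stuck-at-0], N4=1, N5=1 → 1 — matches
  N5 stuck-at-0: N1=1, N2=0, N3=1, N4=0, N5=0 [stuck-at-0] → 0 — eliminated
Only N3 stuck-at-0 reproduces the observed 1.

N3 stuck-at-0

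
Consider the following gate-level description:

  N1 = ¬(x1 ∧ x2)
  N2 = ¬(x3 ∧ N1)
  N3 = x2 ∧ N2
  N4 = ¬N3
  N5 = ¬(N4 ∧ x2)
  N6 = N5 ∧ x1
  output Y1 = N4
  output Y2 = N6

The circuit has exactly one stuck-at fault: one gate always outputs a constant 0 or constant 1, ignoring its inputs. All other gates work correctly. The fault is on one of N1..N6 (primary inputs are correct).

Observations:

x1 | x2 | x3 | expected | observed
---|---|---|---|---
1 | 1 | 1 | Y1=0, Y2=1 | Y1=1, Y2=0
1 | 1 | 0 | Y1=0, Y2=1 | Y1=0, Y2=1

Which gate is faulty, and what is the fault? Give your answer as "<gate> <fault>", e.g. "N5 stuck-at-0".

Fault-free values for test 1 (x1=1, x2=1, x3=1): N1=0, N2=1, N3=1, N4=0, N5=1, N6=1, giving Y1=0, Y2=1. Observed Y1=1, Y2=0.
Test 1: faults giving observed Y1=1, Y2=0 are {N1 stuck-at-1, N2 stuck-at-0, N3 stuck-at-0, N4 stuck-at-1}.
Test 2 (x1=1, x2=1, x3=0): fault-free N1=0, N2=1, N3=1, N4=0, N5=1, N6=1 → Y1=0, Y2=1; observed Y1=0, Y2=1. Eliminates N2 stuck-at-0, N3 stuck-at-0, N4 stuck-at-1.
Only N1 stuck-at-1 is consistent with every test.

N1 stuck-at-1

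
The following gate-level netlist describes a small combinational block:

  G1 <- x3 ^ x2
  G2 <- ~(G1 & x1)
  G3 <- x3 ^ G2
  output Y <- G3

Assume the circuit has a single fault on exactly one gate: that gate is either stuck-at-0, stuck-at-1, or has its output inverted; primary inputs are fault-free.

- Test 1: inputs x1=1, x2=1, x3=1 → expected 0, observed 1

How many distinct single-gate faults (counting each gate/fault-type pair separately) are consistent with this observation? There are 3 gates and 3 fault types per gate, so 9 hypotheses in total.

Fault-free: G1=0, G2=1, G3=0 → 0. Observed 1.
  G1 stuck-at-0: output 0 ✗
  G1 stuck-at-1: output 1 ✓
  G1 inverted output: output 1 ✓
  G2 stuck-at-0: output 1 ✓
  G2 stuck-at-1: output 0 ✗
  G2 inverted output: output 1 ✓
  G3 stuck-at-0: output 0 ✗
  G3 stuck-at-1: output 1 ✓
  G3 inverted output: output 1 ✓
Consistent faults: {G1 stuck-at-1, G1 inverted output, G2 stuck-at-0, G2 inverted output, G3 stuck-at-1, G3 inverted output} — 6 in all.

6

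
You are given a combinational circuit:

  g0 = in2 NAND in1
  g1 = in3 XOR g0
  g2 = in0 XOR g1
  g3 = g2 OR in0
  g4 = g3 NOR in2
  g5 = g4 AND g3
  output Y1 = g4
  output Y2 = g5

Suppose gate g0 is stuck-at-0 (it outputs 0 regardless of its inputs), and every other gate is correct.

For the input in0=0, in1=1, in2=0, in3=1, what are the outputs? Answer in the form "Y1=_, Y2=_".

Propagate with g0 forced: g0=0 [stuck-at-0], g1=1, g2=1, g3=1, g4=0, g5=0.
So the outputs are Y1=0, Y2=0. (Without the fault they would be Y1=1, Y2=0.)

Y1=0, Y2=0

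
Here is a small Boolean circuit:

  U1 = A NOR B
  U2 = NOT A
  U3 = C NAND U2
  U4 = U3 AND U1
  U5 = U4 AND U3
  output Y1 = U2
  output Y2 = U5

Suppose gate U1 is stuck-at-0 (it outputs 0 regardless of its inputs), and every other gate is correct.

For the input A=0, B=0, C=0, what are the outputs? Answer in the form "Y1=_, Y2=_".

Propagate with U1 forced: U1=0 [stuck-at-0], U2=1, U3=1, U4=0, U5=0.
So the outputs are Y1=1, Y2=0. (Without the fault they would be Y1=1, Y2=1.)

Y1=1, Y2=0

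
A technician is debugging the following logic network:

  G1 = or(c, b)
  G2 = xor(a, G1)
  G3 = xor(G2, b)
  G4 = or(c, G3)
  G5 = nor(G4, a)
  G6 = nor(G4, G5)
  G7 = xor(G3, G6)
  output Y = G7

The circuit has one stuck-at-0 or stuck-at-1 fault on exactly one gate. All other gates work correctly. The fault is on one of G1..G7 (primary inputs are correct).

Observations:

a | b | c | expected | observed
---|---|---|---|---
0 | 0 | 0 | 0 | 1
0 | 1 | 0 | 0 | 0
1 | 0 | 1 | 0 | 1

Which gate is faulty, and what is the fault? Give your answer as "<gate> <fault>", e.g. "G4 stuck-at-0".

Fault-free values for test 1 (a=0, b=0, c=0): G1=0, G2=0, G3=0, G4=0, G5=1, G6=0, G7=0, giving Y=0. Observed 1.
Test 1: faults giving observed 1 are {G1 stuck-at-1, G2 stuck-at-1, G3 stuck-at-1, G5 stuck-at-0, G6 stuck-at-1, G7 stuck-at-1}.
Test 2 (a=0, b=1, c=0): fault-free G1=1, G2=1, G3=0, G4=0, G5=1, G6=0, G7=0 → 0; observed 0. Eliminates G3 stuck-at-1, G5 stuck-at-0, G6 stuck-at-1, G7 stuck-at-1.
Test 3 (a=1, b=0, c=1): fault-free G1=1, G2=0, G3=0, G4=1, G5=0, G6=0, G7=0 → 0; observed 1. Eliminates G1 stuck-at-1.
Only G2 stuck-at-1 is consistent with every test.

G2 stuck-at-1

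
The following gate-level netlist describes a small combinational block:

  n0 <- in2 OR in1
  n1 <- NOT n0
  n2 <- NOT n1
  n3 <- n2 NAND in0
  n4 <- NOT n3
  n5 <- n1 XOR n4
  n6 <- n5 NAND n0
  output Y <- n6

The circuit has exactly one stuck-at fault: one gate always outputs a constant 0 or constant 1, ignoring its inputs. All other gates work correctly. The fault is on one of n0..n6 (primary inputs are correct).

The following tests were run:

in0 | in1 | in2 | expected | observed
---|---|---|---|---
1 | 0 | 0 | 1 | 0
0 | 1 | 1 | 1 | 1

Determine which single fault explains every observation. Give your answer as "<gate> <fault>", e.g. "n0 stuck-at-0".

Fault-free values for test 1 (in0=1, in1=0, in2=0): n0=0, n1=1, n2=0, n3=1, n4=0, n5=1, n6=1, giving Y=1. Observed 0.
Test 1: faults giving observed 0 are {n0 stuck-at-1, n6 stuck-at-0}.
Test 2 (in0=0, in1=1, in2=1): fault-free n0=1, n1=0, n2=1, n3=1, n4=0, n5=0, n6=1 → 1; observed 1. Eliminates n6 stuck-at-0.
Only n0 stuck-at-1 is consistent with every test.

n0 stuck-at-1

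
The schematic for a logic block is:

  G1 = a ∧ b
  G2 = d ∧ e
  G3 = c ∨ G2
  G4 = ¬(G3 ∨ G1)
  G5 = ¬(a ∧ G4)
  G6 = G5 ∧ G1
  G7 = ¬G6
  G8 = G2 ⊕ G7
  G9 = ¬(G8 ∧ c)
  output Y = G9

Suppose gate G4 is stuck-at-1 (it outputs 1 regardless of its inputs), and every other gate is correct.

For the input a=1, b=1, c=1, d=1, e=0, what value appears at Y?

0

Propagate with G4 forced: G1=1, G2=0, G3=1, G4=1 [stuck-at-1], G5=0, G6=0, G7=1, G8=1, G9=0.
So Y = 0. (Without the fault it would be 1.)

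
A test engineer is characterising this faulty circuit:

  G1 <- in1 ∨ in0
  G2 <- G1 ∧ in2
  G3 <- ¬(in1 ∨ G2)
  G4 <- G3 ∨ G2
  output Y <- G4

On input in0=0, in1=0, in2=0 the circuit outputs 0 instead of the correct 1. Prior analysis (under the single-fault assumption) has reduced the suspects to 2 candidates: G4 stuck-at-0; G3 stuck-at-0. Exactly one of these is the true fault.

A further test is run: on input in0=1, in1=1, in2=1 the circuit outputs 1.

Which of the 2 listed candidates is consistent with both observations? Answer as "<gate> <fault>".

G3 stuck-at-0

Evaluate each candidate on input in0=1, in1=1, in2=1:
  G4 stuck-at-0: G1=1, G2=1, G3=0, G4=0 [stuck-at-0] → 0 — eliminated
  G3 stuck-at-0: G1=1, G2=1, G3=0 [stuck-at-0], G4=1 → 1 — matches
Only G3 stuck-at-0 reproduces the observed 1.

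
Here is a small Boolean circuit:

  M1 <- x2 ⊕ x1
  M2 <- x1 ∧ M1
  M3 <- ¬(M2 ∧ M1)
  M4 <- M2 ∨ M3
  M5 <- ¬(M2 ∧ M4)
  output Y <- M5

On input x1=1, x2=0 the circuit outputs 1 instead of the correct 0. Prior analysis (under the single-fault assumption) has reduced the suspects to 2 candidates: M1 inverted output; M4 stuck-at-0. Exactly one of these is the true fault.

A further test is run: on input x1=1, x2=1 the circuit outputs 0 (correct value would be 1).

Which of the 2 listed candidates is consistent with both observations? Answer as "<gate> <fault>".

Evaluate each candidate on input x1=1, x2=1:
  M1 inverted output: M1=1 [inverted output], M2=1, M3=0, M4=1, M5=0 → 0 — matches
  M4 stuck-at-0: M1=0, M2=0, M3=1, M4=0 [stuck-at-0], M5=1 → 1 — eliminated
Only M1 inverted output reproduces the observed 0.

M1 inverted output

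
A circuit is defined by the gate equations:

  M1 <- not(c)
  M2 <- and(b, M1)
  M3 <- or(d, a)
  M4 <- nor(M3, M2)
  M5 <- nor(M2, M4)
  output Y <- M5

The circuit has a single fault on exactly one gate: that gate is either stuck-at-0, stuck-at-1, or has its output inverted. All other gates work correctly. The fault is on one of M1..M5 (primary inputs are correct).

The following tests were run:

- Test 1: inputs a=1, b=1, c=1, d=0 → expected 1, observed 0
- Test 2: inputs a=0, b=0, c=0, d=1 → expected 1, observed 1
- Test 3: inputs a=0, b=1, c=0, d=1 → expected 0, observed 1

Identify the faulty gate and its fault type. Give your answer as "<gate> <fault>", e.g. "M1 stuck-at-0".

M1 inverted output

Fault-free values for test 1 (a=1, b=1, c=1, d=0): M1=0, M2=0, M3=1, M4=0, M5=1, giving Y=1. Observed 0.
Test 1: faults giving observed 0 are {M1 stuck-at-1, M1 inverted output, M2 stuck-at-1, M2 inverted output, M3 stuck-at-0, M3 inverted output, M4 stuck-at-1, M4 inverted output, M5 stuck-at-0, M5 inverted output}.
Test 2 (a=0, b=0, c=0, d=1): fault-free M1=1, M2=0, M3=1, M4=0, M5=1 → 1; observed 1. Eliminates M2 stuck-at-1, M2 inverted output, M3 stuck-at-0, M3 inverted output, M4 stuck-at-1, M4 inverted output, M5 stuck-at-0, M5 inverted output.
Test 3 (a=0, b=1, c=0, d=1): fault-free M1=1, M2=1, M3=1, M4=0, M5=0 → 0; observed 1. Eliminates M1 stuck-at-1.
Only M1 inverted output is consistent with every test.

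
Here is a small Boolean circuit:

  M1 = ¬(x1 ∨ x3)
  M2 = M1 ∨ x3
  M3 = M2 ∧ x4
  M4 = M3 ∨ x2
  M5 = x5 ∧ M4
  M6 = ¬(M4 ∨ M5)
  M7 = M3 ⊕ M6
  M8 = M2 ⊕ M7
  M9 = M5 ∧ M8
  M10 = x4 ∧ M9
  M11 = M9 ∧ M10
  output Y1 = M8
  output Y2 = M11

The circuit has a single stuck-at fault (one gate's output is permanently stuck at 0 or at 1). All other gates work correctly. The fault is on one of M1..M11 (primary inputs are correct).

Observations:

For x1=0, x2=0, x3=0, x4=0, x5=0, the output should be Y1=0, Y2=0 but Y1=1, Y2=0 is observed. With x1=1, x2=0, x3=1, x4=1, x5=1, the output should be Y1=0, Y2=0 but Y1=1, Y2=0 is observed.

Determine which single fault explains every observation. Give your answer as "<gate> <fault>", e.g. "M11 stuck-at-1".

Fault-free values for test 1 (x1=0, x2=0, x3=0, x4=0, x5=0): M1=1, M2=1, M3=0, M4=0, M5=0, M6=1, M7=1, M8=0, M9=0, M10=0, M11=0, giving Y1=0, Y2=0. Observed Y1=1, Y2=0.
Test 1: faults giving observed Y1=1, Y2=0 are {M1 stuck-at-0, M2 stuck-at-0, M4 stuck-at-1, M5 stuck-at-1, M6 stuck-at-0, M7 stuck-at-0, M8 stuck-at-1}.
Test 2 (x1=1, x2=0, x3=1, x4=1, x5=1): fault-free M1=0, M2=1, M3=1, M4=1, M5=1, M6=0, M7=1, M8=0, M9=0, M10=0, M11=0 → Y1=0, Y2=0; observed Y1=1, Y2=0. Eliminates M1 stuck-at-0, M4 stuck-at-1, M5 stuck-at-1, M6 stuck-at-0, M7 stuck-at-0, M8 stuck-at-1.
Only M2 stuck-at-0 is consistent with every test.

M2 stuck-at-0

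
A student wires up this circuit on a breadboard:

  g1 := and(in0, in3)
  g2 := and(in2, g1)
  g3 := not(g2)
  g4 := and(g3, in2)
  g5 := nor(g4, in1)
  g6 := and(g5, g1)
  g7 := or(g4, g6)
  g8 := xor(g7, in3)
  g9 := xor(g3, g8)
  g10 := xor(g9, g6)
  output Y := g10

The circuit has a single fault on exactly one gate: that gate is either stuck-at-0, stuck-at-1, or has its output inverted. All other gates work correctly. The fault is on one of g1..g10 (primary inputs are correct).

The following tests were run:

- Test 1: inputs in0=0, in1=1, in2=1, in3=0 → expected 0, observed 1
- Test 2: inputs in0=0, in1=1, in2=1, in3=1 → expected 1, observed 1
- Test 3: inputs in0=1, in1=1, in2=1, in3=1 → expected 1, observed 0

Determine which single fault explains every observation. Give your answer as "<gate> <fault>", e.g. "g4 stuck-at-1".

g8 stuck-at-0

Fault-free values for test 1 (in0=0, in1=1, in2=1, in3=0): g1=0, g2=0, g3=1, g4=1, g5=0, g6=0, g7=1, g8=1, g9=0, g10=0, giving Y=0. Observed 1.
Test 1: faults giving observed 1 are {g4 stuck-at-0, g4 inverted output, g6 stuck-at-1, g6 inverted output, g7 stuck-at-0, g7 inverted output, g8 stuck-at-0, g8 inverted output, g9 stuck-at-1, g9 inverted output, g10 stuck-at-1, g10 inverted output}.
Test 2 (in0=0, in1=1, in2=1, in3=1): fault-free g1=0, g2=0, g3=1, g4=1, g5=0, g6=0, g7=1, g8=0, g9=1, g10=1 → 1; observed 1. Eliminates g4 stuck-at-0, g4 inverted output, g6 stuck-at-1, g6 inverted output, g7 stuck-at-0, g7 inverted output, g8 inverted output, g9 inverted output, g10 inverted output.
Test 3 (in0=1, in1=1, in2=1, in3=1): fault-free g1=1, g2=1, g3=0, g4=0, g5=0, g6=0, g7=0, g8=1, g9=1, g10=1 → 1; observed 0. Eliminates g9 stuck-at-1, g10 stuck-at-1.
Only g8 stuck-at-0 is consistent with every test.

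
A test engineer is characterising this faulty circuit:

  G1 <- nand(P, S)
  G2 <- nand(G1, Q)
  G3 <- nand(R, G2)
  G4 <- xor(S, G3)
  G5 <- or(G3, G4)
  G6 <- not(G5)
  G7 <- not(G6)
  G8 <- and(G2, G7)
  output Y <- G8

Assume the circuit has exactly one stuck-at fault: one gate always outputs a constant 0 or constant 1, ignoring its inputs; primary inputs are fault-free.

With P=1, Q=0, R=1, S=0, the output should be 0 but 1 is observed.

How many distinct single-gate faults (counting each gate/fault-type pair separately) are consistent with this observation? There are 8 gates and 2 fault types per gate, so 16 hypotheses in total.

6

Fault-free: G1=1, G2=1, G3=0, G4=0, G5=0, G6=1, G7=0, G8=0 → 0. Observed 1.
  G1: none of the 2 fault types match ✗
  G2: none of the 2 fault types match ✗
  G3: stuck-at-1 ✓; others ✗
  G4: stuck-at-1 ✓; others ✗
  G5: stuck-at-1 ✓; others ✗
  G6: stuck-at-0 ✓; others ✗
  G7: stuck-at-1 ✓; others ✗
  G8: stuck-at-1 ✓; others ✗
Consistent faults: {G3 stuck-at-1, G4 stuck-at-1, G5 stuck-at-1, G6 stuck-at-0, G7 stuck-at-1, G8 stuck-at-1} — 6 in all.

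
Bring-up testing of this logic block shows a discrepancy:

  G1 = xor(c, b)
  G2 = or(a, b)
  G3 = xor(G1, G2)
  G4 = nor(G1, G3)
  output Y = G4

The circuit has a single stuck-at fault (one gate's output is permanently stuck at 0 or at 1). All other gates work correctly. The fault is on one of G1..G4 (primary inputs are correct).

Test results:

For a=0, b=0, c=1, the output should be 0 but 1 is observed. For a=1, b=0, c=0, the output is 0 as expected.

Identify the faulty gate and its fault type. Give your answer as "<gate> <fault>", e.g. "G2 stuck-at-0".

Fault-free values for test 1 (a=0, b=0, c=1): G1=1, G2=0, G3=1, G4=0, giving Y=0. Observed 1.
Test 1: faults giving observed 1 are {G1 stuck-at-0, G4 stuck-at-1}.
Test 2 (a=1, b=0, c=0): fault-free G1=0, G2=1, G3=1, G4=0 → 0; observed 0. Eliminates G4 stuck-at-1.
Only G1 stuck-at-0 is consistent with every test.

G1 stuck-at-0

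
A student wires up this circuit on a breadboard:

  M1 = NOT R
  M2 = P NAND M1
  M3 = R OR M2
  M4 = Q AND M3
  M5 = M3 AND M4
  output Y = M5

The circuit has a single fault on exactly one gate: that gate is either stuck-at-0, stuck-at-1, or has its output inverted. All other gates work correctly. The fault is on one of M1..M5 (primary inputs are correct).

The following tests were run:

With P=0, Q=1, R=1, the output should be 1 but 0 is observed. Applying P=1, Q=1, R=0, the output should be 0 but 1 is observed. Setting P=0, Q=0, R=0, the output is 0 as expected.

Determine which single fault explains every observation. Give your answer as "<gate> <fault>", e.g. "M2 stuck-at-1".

M3 inverted output

Fault-free values for test 1 (P=0, Q=1, R=1): M1=0, M2=1, M3=1, M4=1, M5=1, giving Y=1. Observed 0.
Test 1: faults giving observed 0 are {M3 stuck-at-0, M3 inverted output, M4 stuck-at-0, M4 inverted output, M5 stuck-at-0, M5 inverted output}.
Test 2 (P=1, Q=1, R=0): fault-free M1=1, M2=0, M3=0, M4=0, M5=0 → 0; observed 1. Eliminates M3 stuck-at-0, M4 stuck-at-0, M4 inverted output, M5 stuck-at-0.
Test 3 (P=0, Q=0, R=0): fault-free M1=1, M2=1, M3=1, M4=0, M5=0 → 0; observed 0. Eliminates M5 inverted output.
Only M3 inverted output is consistent with every test.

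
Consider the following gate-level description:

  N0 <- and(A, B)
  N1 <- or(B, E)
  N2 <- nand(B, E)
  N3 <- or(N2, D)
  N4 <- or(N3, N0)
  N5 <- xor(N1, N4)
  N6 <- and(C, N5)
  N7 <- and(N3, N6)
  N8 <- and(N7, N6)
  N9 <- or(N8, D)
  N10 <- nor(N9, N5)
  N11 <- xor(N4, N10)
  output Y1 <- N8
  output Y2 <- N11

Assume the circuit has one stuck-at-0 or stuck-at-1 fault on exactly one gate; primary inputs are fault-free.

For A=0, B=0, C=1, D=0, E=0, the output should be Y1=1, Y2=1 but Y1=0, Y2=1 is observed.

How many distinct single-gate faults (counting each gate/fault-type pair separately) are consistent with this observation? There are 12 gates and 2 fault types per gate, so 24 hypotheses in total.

Fault-free: N0=0, N1=0, N2=1, N3=1, N4=1, N5=1, N6=1, N7=1, N8=1, N9=1, N10=0, N11=1 → Y1=1, Y2=1. Observed Y1=0, Y2=1.
  N0: none of the 2 fault types match ✗
  N1: none of the 2 fault types match ✗
  N2: stuck-at-0 ✓; others ✗
  N3: stuck-at-0 ✓; others ✗
  N4: stuck-at-0 ✓; others ✗
  N5: none of the 2 fault types match ✗
  N6: stuck-at-0 ✓; others ✗
  N7: stuck-at-0 ✓; others ✗
  N8: stuck-at-0 ✓; others ✗
  N9: none of the 2 fault types match ✗
  N10: none of the 2 fault types match ✗
  N11: none of the 2 fault types match ✗
Consistent faults: {N2 stuck-at-0, N3 stuck-at-0, N4 stuck-at-0, N6 stuck-at-0, N7 stuck-at-0, N8 stuck-at-0} — 6 in all.

6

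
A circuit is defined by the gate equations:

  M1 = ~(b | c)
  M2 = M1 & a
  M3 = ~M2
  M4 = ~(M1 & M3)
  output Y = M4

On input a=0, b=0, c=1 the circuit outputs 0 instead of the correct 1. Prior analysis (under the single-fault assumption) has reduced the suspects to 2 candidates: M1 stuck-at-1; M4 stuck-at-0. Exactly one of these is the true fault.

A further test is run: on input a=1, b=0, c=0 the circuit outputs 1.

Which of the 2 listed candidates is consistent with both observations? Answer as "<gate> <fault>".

M1 stuck-at-1

Evaluate each candidate on input a=1, b=0, c=0:
  M1 stuck-at-1: M1=1 [stuck-at-1], M2=1, M3=0, M4=1 → 1 — matches
  M4 stuck-at-0: M1=1, M2=1, M3=0, M4=0 [stuck-at-0] → 0 — eliminated
Only M1 stuck-at-1 reproduces the observed 1.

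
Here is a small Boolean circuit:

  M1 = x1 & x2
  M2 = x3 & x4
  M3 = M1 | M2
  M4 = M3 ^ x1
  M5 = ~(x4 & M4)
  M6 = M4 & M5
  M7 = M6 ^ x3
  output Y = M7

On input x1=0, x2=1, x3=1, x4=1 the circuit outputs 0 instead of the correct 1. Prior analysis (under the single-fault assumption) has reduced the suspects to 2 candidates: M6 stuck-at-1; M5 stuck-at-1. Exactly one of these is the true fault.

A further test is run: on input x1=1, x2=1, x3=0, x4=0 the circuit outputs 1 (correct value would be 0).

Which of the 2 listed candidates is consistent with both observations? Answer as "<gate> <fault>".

M6 stuck-at-1

Evaluate each candidate on input x1=1, x2=1, x3=0, x4=0:
  M6 stuck-at-1: M1=1, M2=0, M3=1, M4=0, M5=1, M6=1 [stuck-at-1], M7=1 → 1 — matches
  M5 stuck-at-1: M1=1, M2=0, M3=1, M4=0, M5=1 [stuck-at-1], M6=0, M7=0 → 0 — eliminated
Only M6 stuck-at-1 reproduces the observed 1.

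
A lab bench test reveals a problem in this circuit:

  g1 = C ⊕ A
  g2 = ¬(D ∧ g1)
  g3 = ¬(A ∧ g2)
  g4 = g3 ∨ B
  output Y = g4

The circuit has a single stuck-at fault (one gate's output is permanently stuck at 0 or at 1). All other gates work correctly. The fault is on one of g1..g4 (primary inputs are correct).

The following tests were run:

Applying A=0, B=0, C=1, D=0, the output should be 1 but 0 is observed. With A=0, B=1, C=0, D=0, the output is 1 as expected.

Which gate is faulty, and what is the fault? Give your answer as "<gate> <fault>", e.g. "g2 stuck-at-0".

Fault-free values for test 1 (A=0, B=0, C=1, D=0): g1=1, g2=1, g3=1, g4=1, giving Y=1. Observed 0.
Test 1: faults giving observed 0 are {g3 stuck-at-0, g4 stuck-at-0}.
Test 2 (A=0, B=1, C=0, D=0): fault-free g1=0, g2=1, g3=1, g4=1 → 1; observed 1. Eliminates g4 stuck-at-0.
Only g3 stuck-at-0 is consistent with every test.

g3 stuck-at-0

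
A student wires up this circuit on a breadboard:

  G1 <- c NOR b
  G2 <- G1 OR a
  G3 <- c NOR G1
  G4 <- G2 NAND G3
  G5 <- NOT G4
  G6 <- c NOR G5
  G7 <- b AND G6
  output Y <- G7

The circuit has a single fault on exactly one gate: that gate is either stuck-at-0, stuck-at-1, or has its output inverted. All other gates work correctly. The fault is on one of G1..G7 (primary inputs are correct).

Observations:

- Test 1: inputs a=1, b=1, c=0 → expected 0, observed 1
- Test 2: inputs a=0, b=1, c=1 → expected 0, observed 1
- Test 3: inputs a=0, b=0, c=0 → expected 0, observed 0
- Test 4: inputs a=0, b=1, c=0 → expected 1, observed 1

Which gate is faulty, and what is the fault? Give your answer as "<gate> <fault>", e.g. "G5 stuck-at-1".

G6 stuck-at-1

Fault-free values for test 1 (a=1, b=1, c=0): G1=0, G2=1, G3=1, G4=0, G5=1, G6=0, G7=0, giving Y=0. Observed 1.
Test 1: faults giving observed 1 are {G1 stuck-at-1, G1 inverted output, G2 stuck-at-0, G2 inverted output, G3 stuck-at-0, G3 inverted output, G4 stuck-at-1, G4 inverted output, G5 stuck-at-0, G5 inverted output, G6 stuck-at-1, G6 inverted output, G7 stuck-at-1, G7 inverted output}.
Test 2 (a=0, b=1, c=1): fault-free G1=0, G2=0, G3=0, G4=1, G5=0, G6=0, G7=0 → 0; observed 1. Eliminates G1 stuck-at-1, G1 inverted output, G2 stuck-at-0, G2 inverted output, G3 stuck-at-0, G3 inverted output, G4 stuck-at-1, G4 inverted output, G5 stuck-at-0, G5 inverted output.
Test 3 (a=0, b=0, c=0): fault-free G1=1, G2=1, G3=0, G4=1, G5=0, G6=1, G7=0 → 0; observed 0. Eliminates G7 stuck-at-1, G7 inverted output.
Test 4 (a=0, b=1, c=0): fault-free G1=0, G2=0, G3=1, G4=1, G5=0, G6=1, G7=1 → 1; observed 1. Eliminates G6 inverted output.
Only G6 stuck-at-1 is consistent with every test.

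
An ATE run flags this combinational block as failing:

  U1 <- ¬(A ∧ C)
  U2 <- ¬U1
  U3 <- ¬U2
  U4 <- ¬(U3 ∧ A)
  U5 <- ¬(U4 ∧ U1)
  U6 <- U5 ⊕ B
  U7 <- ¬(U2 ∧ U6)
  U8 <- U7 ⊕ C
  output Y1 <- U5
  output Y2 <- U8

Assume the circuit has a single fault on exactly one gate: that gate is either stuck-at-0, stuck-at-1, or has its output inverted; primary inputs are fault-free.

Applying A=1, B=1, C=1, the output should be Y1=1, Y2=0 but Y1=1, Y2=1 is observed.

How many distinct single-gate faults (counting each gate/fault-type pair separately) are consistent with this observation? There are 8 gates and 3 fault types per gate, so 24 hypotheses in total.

Fault-free: U1=0, U2=1, U3=0, U4=1, U5=1, U6=0, U7=1, U8=0 → Y1=1, Y2=0. Observed Y1=1, Y2=1.
  U1: none of the 3 fault types match ✗
  U2: none of the 3 fault types match ✗
  U3: none of the 3 fault types match ✗
  U4: none of the 3 fault types match ✗
  U5: none of the 3 fault types match ✗
  U6: stuck-at-1, inverted output ✓; others ✗
  U7: stuck-at-0, inverted output ✓; others ✗
  U8: stuck-at-1, inverted output ✓; others ✗
Consistent faults: {U6 stuck-at-1, U6 inverted output, U7 stuck-at-0, U7 inverted output, U8 stuck-at-1, U8 inverted output} — 6 in all.

6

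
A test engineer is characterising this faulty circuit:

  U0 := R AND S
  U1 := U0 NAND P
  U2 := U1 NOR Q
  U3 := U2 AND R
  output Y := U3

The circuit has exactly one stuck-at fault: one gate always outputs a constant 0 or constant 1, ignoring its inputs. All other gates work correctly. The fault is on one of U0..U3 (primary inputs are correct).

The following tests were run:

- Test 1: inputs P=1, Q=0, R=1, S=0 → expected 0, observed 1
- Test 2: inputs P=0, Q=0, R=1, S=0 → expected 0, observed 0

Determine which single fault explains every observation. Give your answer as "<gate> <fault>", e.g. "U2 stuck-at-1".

U0 stuck-at-1

Fault-free values for test 1 (P=1, Q=0, R=1, S=0): U0=0, U1=1, U2=0, U3=0, giving Y=0. Observed 1.
Test 1: faults giving observed 1 are {U0 stuck-at-1, U1 stuck-at-0, U2 stuck-at-1, U3 stuck-at-1}.
Test 2 (P=0, Q=0, R=1, S=0): fault-free U0=0, U1=1, U2=0, U3=0 → 0; observed 0. Eliminates U1 stuck-at-0, U2 stuck-at-1, U3 stuck-at-1.
Only U0 stuck-at-1 is consistent with every test.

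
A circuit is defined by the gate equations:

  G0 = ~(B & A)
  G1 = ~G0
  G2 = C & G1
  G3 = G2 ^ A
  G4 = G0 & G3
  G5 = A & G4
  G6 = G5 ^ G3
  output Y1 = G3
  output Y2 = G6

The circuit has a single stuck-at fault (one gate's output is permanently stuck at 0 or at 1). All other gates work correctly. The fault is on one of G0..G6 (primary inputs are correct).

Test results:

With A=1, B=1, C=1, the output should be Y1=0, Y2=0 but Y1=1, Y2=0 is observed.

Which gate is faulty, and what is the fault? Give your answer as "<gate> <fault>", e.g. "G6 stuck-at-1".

G0 stuck-at-1

Fault-free values for test 1 (A=1, B=1, C=1): G0=0, G1=1, G2=1, G3=0, G4=0, G5=0, G6=0, giving Y1=0, Y2=0. Observed Y1=1, Y2=0.
Test 1: faults giving observed Y1=1, Y2=0 are {G0 stuck-at-1}.
Only G0 stuck-at-1 is consistent with every test.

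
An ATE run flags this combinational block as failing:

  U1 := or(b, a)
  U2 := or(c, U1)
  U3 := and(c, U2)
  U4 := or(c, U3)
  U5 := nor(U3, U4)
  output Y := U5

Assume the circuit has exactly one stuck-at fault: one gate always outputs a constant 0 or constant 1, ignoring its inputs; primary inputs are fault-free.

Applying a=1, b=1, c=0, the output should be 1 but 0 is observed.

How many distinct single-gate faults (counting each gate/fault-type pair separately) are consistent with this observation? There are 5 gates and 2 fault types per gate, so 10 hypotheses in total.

Fault-free: U1=1, U2=1, U3=0, U4=0, U5=1 → 1. Observed 0.
  U1 stuck-at-0: output 1 ✗
  U1 stuck-at-1: output 1 ✗
  U2 stuck-at-0: output 1 ✗
  U2 stuck-at-1: output 1 ✗
  U3 stuck-at-0: output 1 ✗
  U3 stuck-at-1: output 0 ✓
  U4 stuck-at-0: output 1 ✗
  U4 stuck-at-1: output 0 ✓
  U5 stuck-at-0: output 0 ✓
  U5 stuck-at-1: output 1 ✗
Consistent faults: {U3 stuck-at-1, U4 stuck-at-1, U5 stuck-at-0} — 3 in all.

3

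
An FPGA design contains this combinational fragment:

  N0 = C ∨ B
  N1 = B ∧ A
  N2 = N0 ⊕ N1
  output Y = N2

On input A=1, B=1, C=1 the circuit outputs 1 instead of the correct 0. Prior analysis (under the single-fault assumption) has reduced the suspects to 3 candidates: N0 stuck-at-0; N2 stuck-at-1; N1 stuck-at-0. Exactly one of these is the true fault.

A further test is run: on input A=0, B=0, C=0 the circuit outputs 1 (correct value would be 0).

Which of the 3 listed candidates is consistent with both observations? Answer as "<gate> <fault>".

N2 stuck-at-1

Evaluate each candidate on input A=0, B=0, C=0:
  N0 stuck-at-0: N0=0 [stuck-at-0], N1=0, N2=0 → 0 — eliminated
  N2 stuck-at-1: N0=0, N1=0, N2=1 [stuck-at-1] → 1 — matches
  N1 stuck-at-0: N0=0, N1=0 [stuck-at-0], N2=0 → 0 — eliminated
Only N2 stuck-at-1 reproduces the observed 1.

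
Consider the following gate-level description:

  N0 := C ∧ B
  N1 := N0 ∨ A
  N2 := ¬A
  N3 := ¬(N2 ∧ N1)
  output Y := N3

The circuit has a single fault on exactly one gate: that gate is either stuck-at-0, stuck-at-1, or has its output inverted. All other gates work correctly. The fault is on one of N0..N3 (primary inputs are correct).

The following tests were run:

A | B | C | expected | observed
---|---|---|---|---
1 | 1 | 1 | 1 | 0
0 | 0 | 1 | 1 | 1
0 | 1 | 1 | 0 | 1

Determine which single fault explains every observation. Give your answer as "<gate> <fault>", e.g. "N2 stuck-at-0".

Fault-free values for test 1 (A=1, B=1, C=1): N0=1, N1=1, N2=0, N3=1, giving Y=1. Observed 0.
Test 1: faults giving observed 0 are {N2 stuck-at-1, N2 inverted output, N3 stuck-at-0, N3 inverted output}.
Test 2 (A=0, B=0, C=1): fault-free N0=0, N1=0, N2=1, N3=1 → 1; observed 1. Eliminates N3 stuck-at-0, N3 inverted output.
Test 3 (A=0, B=1, C=1): fault-free N0=1, N1=1, N2=1, N3=0 → 0; observed 1. Eliminates N2 stuck-at-1.
Only N2 inverted output is consistent with every test.

N2 inverted output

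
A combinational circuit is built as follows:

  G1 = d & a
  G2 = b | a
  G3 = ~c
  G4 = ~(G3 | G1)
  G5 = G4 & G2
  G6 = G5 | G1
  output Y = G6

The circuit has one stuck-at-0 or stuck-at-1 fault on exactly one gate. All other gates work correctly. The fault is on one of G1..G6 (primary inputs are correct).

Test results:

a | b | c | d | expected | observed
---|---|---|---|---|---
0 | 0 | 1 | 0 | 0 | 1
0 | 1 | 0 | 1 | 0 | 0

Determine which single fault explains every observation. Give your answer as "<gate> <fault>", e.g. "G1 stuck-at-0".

Fault-free values for test 1 (a=0, b=0, c=1, d=0): G1=0, G2=0, G3=0, G4=1, G5=0, G6=0, giving Y=0. Observed 1.
Test 1: faults giving observed 1 are {G1 stuck-at-1, G2 stuck-at-1, G5 stuck-at-1, G6 stuck-at-1}.
Test 2 (a=0, b=1, c=0, d=1): fault-free G1=0, G2=1, G3=1, G4=0, G5=0, G6=0 → 0; observed 0. Eliminates G1 stuck-at-1, G5 stuck-at-1, G6 stuck-at-1.
Only G2 stuck-at-1 is consistent with every test.

G2 stuck-at-1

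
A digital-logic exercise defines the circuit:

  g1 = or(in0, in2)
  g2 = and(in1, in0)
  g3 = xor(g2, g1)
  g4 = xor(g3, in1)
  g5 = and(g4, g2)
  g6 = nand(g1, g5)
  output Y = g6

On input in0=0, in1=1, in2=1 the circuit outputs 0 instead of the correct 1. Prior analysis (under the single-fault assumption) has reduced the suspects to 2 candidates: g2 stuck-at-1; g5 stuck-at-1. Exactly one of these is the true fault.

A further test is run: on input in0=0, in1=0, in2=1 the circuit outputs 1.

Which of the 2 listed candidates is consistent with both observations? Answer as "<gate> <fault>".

g2 stuck-at-1

Evaluate each candidate on input in0=0, in1=0, in2=1:
  g2 stuck-at-1: g1=1, g2=1 [stuck-at-1], g3=0, g4=0, g5=0, g6=1 → 1 — matches
  g5 stuck-at-1: g1=1, g2=0, g3=1, g4=1, g5=1 [stuck-at-1], g6=0 → 0 — eliminated
Only g2 stuck-at-1 reproduces the observed 1.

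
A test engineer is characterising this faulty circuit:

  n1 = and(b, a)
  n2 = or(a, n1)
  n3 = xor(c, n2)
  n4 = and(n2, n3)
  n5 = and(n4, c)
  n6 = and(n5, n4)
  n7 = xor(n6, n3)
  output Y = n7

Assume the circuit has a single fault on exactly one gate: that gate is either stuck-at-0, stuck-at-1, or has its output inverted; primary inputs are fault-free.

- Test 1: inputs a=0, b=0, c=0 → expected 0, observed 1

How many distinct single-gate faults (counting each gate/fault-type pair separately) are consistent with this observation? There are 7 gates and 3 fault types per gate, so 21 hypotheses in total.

10

Fault-free: n1=0, n2=0, n3=0, n4=0, n5=0, n6=0, n7=0 → 0. Observed 1.
  n1: stuck-at-1, inverted output ✓; others ✗
  n2: stuck-at-1, inverted output ✓; others ✗
  n3: stuck-at-1, inverted output ✓; others ✗
  n4: none of the 3 fault types match ✗
  n5: none of the 3 fault types match ✗
  n6: stuck-at-1, inverted output ✓; others ✗
  n7: stuck-at-1, inverted output ✓; others ✗
Consistent faults: {n1 stuck-at-1, n1 inverted output, n2 stuck-at-1, n2 inverted output, n3 stuck-at-1, n3 inverted output, n6 stuck-at-1, n6 inverted output, n7 stuck-at-1, n7 inverted output} — 10 in all.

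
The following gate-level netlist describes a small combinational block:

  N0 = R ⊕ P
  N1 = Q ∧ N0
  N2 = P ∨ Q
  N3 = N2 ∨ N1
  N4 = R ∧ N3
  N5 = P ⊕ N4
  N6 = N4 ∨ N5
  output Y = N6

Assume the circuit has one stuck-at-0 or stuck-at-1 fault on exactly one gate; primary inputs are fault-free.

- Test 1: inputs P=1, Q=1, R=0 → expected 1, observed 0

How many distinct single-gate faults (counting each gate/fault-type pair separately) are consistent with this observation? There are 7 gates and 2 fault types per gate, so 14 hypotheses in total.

Fault-free: N0=1, N1=1, N2=1, N3=1, N4=0, N5=1, N6=1 → 1. Observed 0.
  N0 stuck-at-0: output 1 ✗
  N0 stuck-at-1: output 1 ✗
  N1 stuck-at-0: output 1 ✗
  N1 stuck-at-1: output 1 ✗
  N2 stuck-at-0: output 1 ✗
  N2 stuck-at-1: output 1 ✗
  N3 stuck-at-0: output 1 ✗
  N3 stuck-at-1: output 1 ✗
  N4 stuck-at-0: output 1 ✗
  N4 stuck-at-1: output 1 ✗
  N5 stuck-at-0: output 0 ✓
  N5 stuck-at-1: output 1 ✗
  N6 stuck-at-0: output 0 ✓
  N6 stuck-at-1: output 1 ✗
Consistent faults: {N5 stuck-at-0, N6 stuck-at-0} — 2 in all.

2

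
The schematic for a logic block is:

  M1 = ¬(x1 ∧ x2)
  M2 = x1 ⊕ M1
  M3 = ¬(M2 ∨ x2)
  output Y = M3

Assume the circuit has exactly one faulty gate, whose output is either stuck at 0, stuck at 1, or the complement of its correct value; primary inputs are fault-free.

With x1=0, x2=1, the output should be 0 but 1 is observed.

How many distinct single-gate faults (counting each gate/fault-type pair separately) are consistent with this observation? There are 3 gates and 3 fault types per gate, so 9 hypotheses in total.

2

Fault-free: M1=1, M2=1, M3=0 → 0. Observed 1.
  M1 stuck-at-0: output 0 ✗
  M1 stuck-at-1: output 0 ✗
  M1 inverted output: output 0 ✗
  M2 stuck-at-0: output 0 ✗
  M2 stuck-at-1: output 0 ✗
  M2 inverted output: output 0 ✗
  M3 stuck-at-0: output 0 ✗
  M3 stuck-at-1: output 1 ✓
  M3 inverted output: output 1 ✓
Consistent faults: {M3 stuck-at-1, M3 inverted output} — 2 in all.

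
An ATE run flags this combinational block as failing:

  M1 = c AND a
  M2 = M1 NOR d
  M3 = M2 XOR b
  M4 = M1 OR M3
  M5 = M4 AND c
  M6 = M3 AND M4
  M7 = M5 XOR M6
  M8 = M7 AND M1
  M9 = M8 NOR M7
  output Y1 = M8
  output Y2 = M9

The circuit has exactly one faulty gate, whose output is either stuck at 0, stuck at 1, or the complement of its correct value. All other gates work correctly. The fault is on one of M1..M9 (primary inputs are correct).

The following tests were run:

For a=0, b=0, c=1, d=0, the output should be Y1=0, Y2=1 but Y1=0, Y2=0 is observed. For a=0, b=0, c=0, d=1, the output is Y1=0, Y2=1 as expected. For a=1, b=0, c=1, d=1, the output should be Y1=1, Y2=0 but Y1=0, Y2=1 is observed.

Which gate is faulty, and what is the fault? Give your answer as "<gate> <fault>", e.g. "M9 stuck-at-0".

Fault-free values for test 1 (a=0, b=0, c=1, d=0): M1=0, M2=1, M3=1, M4=1, M5=1, M6=1, M7=0, M8=0, M9=1, giving Y1=0, Y2=1. Observed Y1=0, Y2=0.
Test 1: faults giving observed Y1=0, Y2=0 are {M5 stuck-at-0, M5 inverted output, M6 stuck-at-0, M6 inverted output, M7 stuck-at-1, M7 inverted output, M9 stuck-at-0, M9 inverted output}.
Test 2 (a=0, b=0, c=0, d=1): fault-free M1=0, M2=0, M3=0, M4=0, M5=0, M6=0, M7=0, M8=0, M9=1 → Y1=0, Y2=1; observed Y1=0, Y2=1. Eliminates M5 inverted output, M6 inverted output, M7 stuck-at-1, M7 inverted output, M9 stuck-at-0, M9 inverted output.
Test 3 (a=1, b=0, c=1, d=1): fault-free M1=1, M2=0, M3=0, M4=1, M5=1, M6=0, M7=1, M8=1, M9=0 → Y1=1, Y2=0; observed Y1=0, Y2=1. Eliminates M6 stuck-at-0.
Only M5 stuck-at-0 is consistent with every test.

M5 stuck-at-0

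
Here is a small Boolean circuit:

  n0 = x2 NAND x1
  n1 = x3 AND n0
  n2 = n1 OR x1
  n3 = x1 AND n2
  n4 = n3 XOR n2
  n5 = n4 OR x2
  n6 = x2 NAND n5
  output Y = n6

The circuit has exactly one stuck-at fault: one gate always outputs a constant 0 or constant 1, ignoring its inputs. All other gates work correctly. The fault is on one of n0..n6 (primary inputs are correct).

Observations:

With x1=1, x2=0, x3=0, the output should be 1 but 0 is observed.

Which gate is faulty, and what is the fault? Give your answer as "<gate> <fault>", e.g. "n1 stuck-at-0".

n6 stuck-at-0

Fault-free values for test 1 (x1=1, x2=0, x3=0): n0=1, n1=0, n2=1, n3=1, n4=0, n5=0, n6=1, giving Y=1. Observed 0.
Test 1: faults giving observed 0 are {n6 stuck-at-0}.
Only n6 stuck-at-0 is consistent with every test.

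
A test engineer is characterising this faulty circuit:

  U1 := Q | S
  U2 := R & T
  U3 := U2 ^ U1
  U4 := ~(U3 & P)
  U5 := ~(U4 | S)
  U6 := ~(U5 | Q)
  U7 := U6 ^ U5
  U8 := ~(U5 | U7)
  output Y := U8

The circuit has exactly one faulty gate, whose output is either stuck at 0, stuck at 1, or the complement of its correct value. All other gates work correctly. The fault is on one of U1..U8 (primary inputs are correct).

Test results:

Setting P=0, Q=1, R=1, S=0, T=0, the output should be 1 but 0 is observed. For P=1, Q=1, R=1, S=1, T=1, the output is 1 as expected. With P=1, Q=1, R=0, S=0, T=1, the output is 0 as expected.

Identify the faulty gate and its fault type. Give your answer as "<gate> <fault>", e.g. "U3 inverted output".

U4 stuck-at-0

Fault-free values for test 1 (P=0, Q=1, R=1, S=0, T=0): U1=1, U2=0, U3=1, U4=1, U5=0, U6=0, U7=0, U8=1, giving Y=1. Observed 0.
Test 1: faults giving observed 0 are {U4 stuck-at-0, U4 inverted output, U5 stuck-at-1, U5 inverted output, U6 stuck-at-1, U6 inverted output, U7 stuck-at-1, U7 inverted output, U8 stuck-at-0, U8 inverted output}.
Test 2 (P=1, Q=1, R=1, S=1, T=1): fault-free U1=1, U2=1, U3=0, U4=1, U5=0, U6=0, U7=0, U8=1 → 1; observed 1. Eliminates U5 stuck-at-1, U5 inverted output, U6 stuck-at-1, U6 inverted output, U7 stuck-at-1, U7 inverted output, U8 stuck-at-0, U8 inverted output.
Test 3 (P=1, Q=1, R=0, S=0, T=1): fault-free U1=1, U2=0, U3=1, U4=0, U5=1, U6=0, U7=1, U8=0 → 0; observed 0. Eliminates U4 inverted output.
Only U4 stuck-at-0 is consistent with every test.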